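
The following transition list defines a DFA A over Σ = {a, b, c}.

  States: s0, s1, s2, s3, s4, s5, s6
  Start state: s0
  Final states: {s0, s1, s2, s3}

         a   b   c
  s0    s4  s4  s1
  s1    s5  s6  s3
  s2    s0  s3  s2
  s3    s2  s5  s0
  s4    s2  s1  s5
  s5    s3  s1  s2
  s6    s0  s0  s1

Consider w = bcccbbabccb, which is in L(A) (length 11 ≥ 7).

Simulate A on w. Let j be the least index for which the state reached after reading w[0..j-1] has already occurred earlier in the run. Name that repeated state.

Run of A on w = b c c c b b a b c c b:
  step 0: s0  (start)
  step 1: s4  (read b: s0→s4)
  step 2: s5  (read c: s4→s5)
  step 3: s2  (read c: s5→s2)
  step 4: s2  (read c: s2→s2)   ← first repeat (s2 seen earlier)
  step 5: s3  (read b: s2→s3)
  step 6: s5  (read b: s3→s5)
  step 7: s3  (read a: s5→s3)
  step 8: s5  (read b: s3→s5)
  step 9: s2  (read c: s5→s2)
  step 10: s2  (read c: s2→s2)
  step 11: s3  (read b: s2→s3)

The earliest repeat is at step j = 4: A is in s2, which it already visited at step i = 3.
With |Q| = 7, pigeonhole forces a state repeat no later than step 7; the substring read between the first and second visits to that state can be pumped.

s2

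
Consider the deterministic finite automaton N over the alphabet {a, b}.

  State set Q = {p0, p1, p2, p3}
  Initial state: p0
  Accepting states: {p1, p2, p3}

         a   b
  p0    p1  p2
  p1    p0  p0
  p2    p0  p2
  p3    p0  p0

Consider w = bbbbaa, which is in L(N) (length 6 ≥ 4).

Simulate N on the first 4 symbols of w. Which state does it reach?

p2

State sequence: p0 -b-> p2 -b-> p2 -b-> p2 -b-> p2

After reading 4 characters, N is in state p2.
(This kind of state-tracing is the core of the pumping-lemma construction: with 4 states, pigeonhole forces a repeat within the first 4 steps.)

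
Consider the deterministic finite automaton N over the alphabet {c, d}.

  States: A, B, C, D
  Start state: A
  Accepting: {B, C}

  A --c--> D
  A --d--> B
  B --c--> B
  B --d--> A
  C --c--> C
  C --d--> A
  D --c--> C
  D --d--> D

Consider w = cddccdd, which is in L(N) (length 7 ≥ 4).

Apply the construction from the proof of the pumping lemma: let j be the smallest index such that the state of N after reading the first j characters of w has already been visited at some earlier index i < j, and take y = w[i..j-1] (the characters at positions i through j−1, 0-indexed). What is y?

d

Run of N on w = c d d c c d d:
  step 0: A  (start)
  step 1: D  (read c: A→D)
  step 2: D  (read d: D→D)   ← first repeat (D seen earlier)
  step 3: D  (read d: D→D)
  step 4: C  (read c: D→C)
  step 5: C  (read c: C→C)
  step 6: A  (read d: C→A)
  step 7: B  (read d: A→B)

So i = 1, j = 2, giving x = w[0:1] = c, y = w[1:2] = d, z = w[2:7] = dccdd.
Check: |xy| = 2 ≤ 4 and |y| = 1 ≥ 1. Reading y takes N from D back to D, so every xyⁱz is accepted.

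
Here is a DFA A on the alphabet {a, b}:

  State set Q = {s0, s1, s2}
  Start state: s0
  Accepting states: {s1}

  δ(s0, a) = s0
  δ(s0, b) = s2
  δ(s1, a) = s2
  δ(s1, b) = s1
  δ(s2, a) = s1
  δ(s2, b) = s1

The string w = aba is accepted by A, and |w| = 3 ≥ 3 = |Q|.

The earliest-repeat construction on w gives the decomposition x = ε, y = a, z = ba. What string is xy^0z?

ba

xy⁰z = xz = ε·ba = ba.
Reading y = a takes A from s0 back to s0, so after x the machine is still in s0, and z then leads to the accepting state s1. Hence ba ∈ L(A).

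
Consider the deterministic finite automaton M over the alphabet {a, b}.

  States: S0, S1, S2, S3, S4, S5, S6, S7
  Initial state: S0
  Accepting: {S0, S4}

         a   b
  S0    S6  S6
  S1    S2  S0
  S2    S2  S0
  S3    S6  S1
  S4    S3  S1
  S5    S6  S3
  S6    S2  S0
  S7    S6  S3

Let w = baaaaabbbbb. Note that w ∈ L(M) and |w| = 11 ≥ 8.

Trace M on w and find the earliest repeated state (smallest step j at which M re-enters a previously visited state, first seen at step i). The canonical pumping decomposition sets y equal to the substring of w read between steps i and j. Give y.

State sequence: S0 -b-> S6 -a-> S2 -a-> S2 -a-> S2 -a-> S2 -a-> S2 -b-> S0 -b-> S6 -b-> S0 -b-> S6 -b-> S0
First repeat at step 3: S2 was already visited.

So i = 2, j = 3, giving x = w[0:2] = ba, y = w[2:3] = a, z = w[3:11] = aaabbbbb.
Check: |xy| = 3 ≤ 8 and |y| = 1 ≥ 1. Reading y takes M from S2 back to S2, so every xyⁱz is accepted.

a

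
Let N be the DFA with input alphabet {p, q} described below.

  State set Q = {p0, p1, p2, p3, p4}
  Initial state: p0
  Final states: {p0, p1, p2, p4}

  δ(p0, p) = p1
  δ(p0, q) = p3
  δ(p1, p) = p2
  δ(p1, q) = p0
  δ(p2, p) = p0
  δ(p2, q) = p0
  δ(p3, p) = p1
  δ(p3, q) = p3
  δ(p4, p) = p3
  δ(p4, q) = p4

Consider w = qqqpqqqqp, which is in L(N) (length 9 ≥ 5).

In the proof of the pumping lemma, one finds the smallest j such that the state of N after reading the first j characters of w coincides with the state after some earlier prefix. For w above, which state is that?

State sequence: p0 -q-> p3 -q-> p3 -q-> p3 -p-> p1 -q-> p0 -q-> p3 -q-> p3 -q-> p3 -p-> p1
First repeat at step 2: p3 was already visited.

The earliest repeat is at step j = 2: N is in p3, which it already visited at step i = 1.
The DFA has 5 states, so the proof of the pumping lemma guarantees a repeated state among the first 5+1 visited; the segment between the two visits is the pumpable y.

p3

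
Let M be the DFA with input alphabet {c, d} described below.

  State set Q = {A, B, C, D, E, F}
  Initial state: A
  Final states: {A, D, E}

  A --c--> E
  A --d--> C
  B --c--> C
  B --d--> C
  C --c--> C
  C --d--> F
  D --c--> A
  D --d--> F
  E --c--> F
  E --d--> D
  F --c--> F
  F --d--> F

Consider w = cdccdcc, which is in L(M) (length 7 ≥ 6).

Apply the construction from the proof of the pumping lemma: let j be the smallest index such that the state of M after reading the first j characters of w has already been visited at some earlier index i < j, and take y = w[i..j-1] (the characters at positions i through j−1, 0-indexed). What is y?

State sequence: A -c-> E -d-> D -c-> A -c-> E -d-> D -c-> A -c-> E
First repeat at step 3: A was already visited.

So i = 0, j = 3, giving x = w[0:0] = ε, y = w[0:3] = cdc, z = w[3:7] = cdcc.
Check: |xy| = 3 ≤ 6 and |y| = 3 ≥ 1. Reading y takes M from A back to A, so every xyⁱz is accepted.

cdc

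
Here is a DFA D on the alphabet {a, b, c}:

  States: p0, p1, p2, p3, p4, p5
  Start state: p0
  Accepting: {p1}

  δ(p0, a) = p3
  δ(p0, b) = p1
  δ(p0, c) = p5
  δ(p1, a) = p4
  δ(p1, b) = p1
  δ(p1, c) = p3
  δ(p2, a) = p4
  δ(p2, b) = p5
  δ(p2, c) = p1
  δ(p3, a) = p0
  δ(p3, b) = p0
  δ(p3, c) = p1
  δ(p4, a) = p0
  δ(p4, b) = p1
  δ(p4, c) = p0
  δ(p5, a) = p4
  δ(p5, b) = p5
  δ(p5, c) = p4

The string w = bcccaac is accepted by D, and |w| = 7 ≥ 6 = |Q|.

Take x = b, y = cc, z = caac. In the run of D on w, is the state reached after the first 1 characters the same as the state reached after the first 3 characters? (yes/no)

Run of D on the first 3 characters of w = b c c:
  step 0: p0  (start)
  step 1: p1  (read b: p0→p1)
  step 2: p3  (read c: p1→p3)
  step 3: p1  (read c: p3→p1)

After x (step 1): p1. After xy (step 3): p1.
They match, so y = cc drives D around a cycle from p1 back to itself; pumping y any number of times keeps D in p1 before reading z, and xyⁱz ∈ L(D) for every i ≥ 0.

yes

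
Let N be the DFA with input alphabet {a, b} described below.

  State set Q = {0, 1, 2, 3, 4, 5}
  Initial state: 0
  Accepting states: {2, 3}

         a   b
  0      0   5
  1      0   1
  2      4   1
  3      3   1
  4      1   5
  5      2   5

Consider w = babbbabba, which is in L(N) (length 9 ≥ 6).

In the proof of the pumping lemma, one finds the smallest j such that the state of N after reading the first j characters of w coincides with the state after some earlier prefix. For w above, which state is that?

1

Run of N on w = b a b b b a b b a:
  step 0: 0  (start)
  step 1: 5  (read b: 0→5)
  step 2: 2  (read a: 5→2)
  step 3: 1  (read b: 2→1)
  step 4: 1  (read b: 1→1)   ← first repeat (1 seen earlier)
  step 5: 1  (read b: 1→1)
  step 6: 0  (read a: 1→0)
  step 7: 5  (read b: 0→5)
  step 8: 5  (read b: 5→5)
  step 9: 2  (read a: 5→2)

The earliest repeat is at step j = 4: N is in 1, which it already visited at step i = 3.
Since N has 6 states, any run of length ≥ 6 visits 6+1 states, so by pigeonhole some state repeats within the first 6 steps — that repeat gives the pumpable loop.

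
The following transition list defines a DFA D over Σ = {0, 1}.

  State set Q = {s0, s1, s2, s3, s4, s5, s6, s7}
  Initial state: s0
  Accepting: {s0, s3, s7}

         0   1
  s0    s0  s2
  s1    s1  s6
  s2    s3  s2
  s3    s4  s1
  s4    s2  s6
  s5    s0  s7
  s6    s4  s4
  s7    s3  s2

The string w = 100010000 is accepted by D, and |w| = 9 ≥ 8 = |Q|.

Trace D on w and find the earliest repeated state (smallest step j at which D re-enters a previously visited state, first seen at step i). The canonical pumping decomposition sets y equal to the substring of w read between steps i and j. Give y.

000

Run of D on w = 1 0 0 0 1 0 0 0 0:
  step 0: s0  (start)
  step 1: s2  (read 1: s0→s2)
  step 2: s3  (read 0: s2→s3)
  step 3: s4  (read 0: s3→s4)
  step 4: s2  (read 0: s4→s2)   ← first repeat (s2 seen earlier)
  step 5: s2  (read 1: s2→s2)
  step 6: s3  (read 0: s2→s3)
  step 7: s4  (read 0: s3→s4)
  step 8: s2  (read 0: s4→s2)
  step 9: s3  (read 0: s2→s3)

So i = 1, j = 4, giving x = w[0:1] = 1, y = w[1:4] = 000, z = w[4:9] = 10000.
Check: |xy| = 4 ≤ 8 and |y| = 3 ≥ 1. Reading y takes D from s2 back to s2, so every xyⁱz is accepted.
The DFA has 8 states, so the proof of the pumping lemma guarantees a repeated state among the first 8+1 visited; the segment between the two visits is the pumpable y.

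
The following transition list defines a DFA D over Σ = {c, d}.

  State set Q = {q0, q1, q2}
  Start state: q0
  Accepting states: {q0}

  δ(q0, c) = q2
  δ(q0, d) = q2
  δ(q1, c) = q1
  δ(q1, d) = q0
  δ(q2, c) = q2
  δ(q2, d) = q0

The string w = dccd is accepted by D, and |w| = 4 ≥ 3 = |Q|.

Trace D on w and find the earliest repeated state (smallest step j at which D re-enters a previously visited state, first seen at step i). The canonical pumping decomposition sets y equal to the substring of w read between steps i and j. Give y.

State sequence: q0 -d-> q2 -c-> q2 -c-> q2 -d-> q0
First repeat at step 2: q2 was already visited.

So i = 1, j = 2, giving x = w[0:1] = d, y = w[1:2] = c, z = w[2:4] = cd.
Check: |xy| = 2 ≤ 3 and |y| = 1 ≥ 1. Reading y takes D from q2 back to q2, so every xyⁱz is accepted.
Since D has 3 states, any run of length ≥ 3 visits 3+1 states, so by pigeonhole some state repeats within the first 3 steps — that repeat gives the pumpable loop.

c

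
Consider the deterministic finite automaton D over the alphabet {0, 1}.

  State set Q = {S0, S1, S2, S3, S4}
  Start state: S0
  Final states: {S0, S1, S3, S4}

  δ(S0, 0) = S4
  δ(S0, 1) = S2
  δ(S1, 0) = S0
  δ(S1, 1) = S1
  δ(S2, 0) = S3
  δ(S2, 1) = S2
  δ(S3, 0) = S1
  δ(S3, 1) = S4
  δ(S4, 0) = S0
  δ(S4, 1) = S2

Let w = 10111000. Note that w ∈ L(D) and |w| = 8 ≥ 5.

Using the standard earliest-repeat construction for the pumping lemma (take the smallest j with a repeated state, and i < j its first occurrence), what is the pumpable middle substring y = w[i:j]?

011

State sequence: S0 -1-> S2 -0-> S3 -1-> S4 -1-> S2 -1-> S2 -0-> S3 -0-> S1 -0-> S0
First repeat at step 4: S2 was already visited.

So i = 1, j = 4, giving x = w[0:1] = 1, y = w[1:4] = 011, z = w[4:8] = 1000.
Check: |xy| = 4 ≤ 5 and |y| = 3 ≥ 1. Reading y takes D from S2 back to S2, so every xyⁱz is accepted.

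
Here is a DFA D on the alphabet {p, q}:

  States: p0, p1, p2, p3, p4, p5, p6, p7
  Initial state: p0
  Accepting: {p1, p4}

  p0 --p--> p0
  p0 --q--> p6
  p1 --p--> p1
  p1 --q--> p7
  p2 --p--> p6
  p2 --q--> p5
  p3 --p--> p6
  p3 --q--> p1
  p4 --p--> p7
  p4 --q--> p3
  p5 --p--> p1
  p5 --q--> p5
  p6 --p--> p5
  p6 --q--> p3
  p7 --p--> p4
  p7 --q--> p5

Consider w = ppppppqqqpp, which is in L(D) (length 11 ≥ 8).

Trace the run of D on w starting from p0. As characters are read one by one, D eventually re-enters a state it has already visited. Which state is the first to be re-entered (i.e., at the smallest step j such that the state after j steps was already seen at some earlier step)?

State sequence: p0 -p-> p0 -p-> p0 -p-> p0 -p-> p0 -p-> p0 -p-> p0 -q-> p6 -q-> p3 -q-> p1 -p-> p1 -p-> p1
First repeat at step 1: p0 was already visited.

The earliest repeat is at step j = 1: D is in p0, which it already visited at step i = 0.
The DFA has 8 states, so the proof of the pumping lemma guarantees a repeated state among the first 8+1 visited; the segment between the two visits is the pumpable y.

p0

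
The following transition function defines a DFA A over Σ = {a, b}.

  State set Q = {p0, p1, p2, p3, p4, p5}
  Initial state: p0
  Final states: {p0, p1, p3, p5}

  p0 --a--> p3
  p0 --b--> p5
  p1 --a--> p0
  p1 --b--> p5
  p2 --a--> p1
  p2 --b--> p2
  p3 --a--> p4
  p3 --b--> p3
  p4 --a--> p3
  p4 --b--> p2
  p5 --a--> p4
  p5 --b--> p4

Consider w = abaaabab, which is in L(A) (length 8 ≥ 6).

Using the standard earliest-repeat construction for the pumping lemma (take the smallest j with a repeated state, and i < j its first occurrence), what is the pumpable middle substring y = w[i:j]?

Run of A on w = a b a a a b a b:
  step 0: p0  (start)
  step 1: p3  (read a: p0→p3)
  step 2: p3  (read b: p3→p3)   ← first repeat (p3 seen earlier)
  step 3: p4  (read a: p3→p4)
  step 4: p3  (read a: p4→p3)
  step 5: p4  (read a: p3→p4)
  step 6: p2  (read b: p4→p2)
  step 7: p1  (read a: p2→p1)
  step 8: p5  (read b: p1→p5)

So i = 1, j = 2, giving x = w[0:1] = a, y = w[1:2] = b, z = w[2:8] = aaabab.
Check: |xy| = 2 ≤ 6 and |y| = 1 ≥ 1. Reading y takes A from p3 back to p3, so every xyⁱz is accepted.

b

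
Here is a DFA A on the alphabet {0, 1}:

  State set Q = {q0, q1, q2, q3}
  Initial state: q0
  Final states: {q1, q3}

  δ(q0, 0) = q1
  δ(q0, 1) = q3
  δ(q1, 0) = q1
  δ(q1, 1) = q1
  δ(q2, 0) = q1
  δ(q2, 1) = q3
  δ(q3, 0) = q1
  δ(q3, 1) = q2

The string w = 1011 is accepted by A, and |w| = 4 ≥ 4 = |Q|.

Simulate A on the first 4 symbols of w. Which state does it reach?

q1

Run of A on the first 4 characters of w = 1 0 1 1:
  step 0: q0  (start)
  step 1: q3  (read 1: q0→q3)
  step 2: q1  (read 0: q3→q1)
  step 3: q1  (read 1: q1→q1)
  step 4: q1  (read 1: q1→q1)

After reading 4 characters, A is in state q1.
(This kind of state-tracing is the core of the pumping-lemma construction: with 4 states, pigeonhole forces a repeat within the first 4 steps.)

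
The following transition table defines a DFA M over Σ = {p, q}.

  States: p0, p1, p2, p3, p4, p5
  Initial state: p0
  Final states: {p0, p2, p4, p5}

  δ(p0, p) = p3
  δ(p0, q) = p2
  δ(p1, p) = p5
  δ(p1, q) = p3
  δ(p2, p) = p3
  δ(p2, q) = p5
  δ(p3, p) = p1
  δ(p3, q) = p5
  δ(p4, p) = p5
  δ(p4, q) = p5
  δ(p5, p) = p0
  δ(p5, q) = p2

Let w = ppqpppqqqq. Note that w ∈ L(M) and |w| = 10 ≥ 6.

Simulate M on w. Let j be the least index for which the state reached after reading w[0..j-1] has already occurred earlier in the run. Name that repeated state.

p3

State sequence: p0 -p-> p3 -p-> p1 -q-> p3 -p-> p1 -p-> p5 -p-> p0 -q-> p2 -q-> p5 -q-> p2 -q-> p5
First repeat at step 3: p3 was already visited.

The earliest repeat is at step j = 3: M is in p3, which it already visited at step i = 1.
Pumping length from the standard proof: p = 6 (the number of states). The repeated state found above gives |xy| = j ≤ 6 and |y| = j − i ≥ 1.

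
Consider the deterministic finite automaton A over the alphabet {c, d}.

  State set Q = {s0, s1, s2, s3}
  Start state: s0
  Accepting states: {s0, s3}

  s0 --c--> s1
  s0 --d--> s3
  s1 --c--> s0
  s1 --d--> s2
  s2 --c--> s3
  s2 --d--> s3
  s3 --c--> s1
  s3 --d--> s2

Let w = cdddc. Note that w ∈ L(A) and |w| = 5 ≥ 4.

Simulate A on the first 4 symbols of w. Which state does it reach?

s2

Run of A on the first 4 characters of w = c d d d:
  step 0: s0  (start)
  step 1: s1  (read c: s0→s1)
  step 2: s2  (read d: s1→s2)
  step 3: s3  (read d: s2→s3)
  step 4: s2  (read d: s3→s2)

After reading 4 characters, A is in state s2.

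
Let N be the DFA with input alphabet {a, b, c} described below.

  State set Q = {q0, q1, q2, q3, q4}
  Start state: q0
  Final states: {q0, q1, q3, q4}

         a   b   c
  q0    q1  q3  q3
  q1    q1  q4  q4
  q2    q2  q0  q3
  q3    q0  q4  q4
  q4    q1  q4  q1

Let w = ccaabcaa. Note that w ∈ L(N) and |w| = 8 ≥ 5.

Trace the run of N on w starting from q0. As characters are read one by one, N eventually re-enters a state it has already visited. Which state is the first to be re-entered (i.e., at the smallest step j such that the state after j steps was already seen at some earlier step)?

State sequence: q0 -c-> q3 -c-> q4 -a-> q1 -a-> q1 -b-> q4 -c-> q1 -a-> q1 -a-> q1
First repeat at step 4: q1 was already visited.

The earliest repeat is at step j = 4: N is in q1, which it already visited at step i = 3.
With |Q| = 5, pigeonhole forces a state repeat no later than step 5; the substring read between the first and second visits to that state can be pumped.

q1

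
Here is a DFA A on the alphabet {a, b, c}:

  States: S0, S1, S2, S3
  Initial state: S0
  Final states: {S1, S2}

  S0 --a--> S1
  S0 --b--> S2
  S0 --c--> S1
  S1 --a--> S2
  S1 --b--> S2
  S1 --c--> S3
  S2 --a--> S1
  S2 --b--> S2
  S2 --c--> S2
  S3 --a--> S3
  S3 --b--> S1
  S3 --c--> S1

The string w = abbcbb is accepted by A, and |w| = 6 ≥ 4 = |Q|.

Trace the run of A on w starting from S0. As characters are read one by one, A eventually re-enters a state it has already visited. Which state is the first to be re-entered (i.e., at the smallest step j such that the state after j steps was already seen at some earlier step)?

Run of A on w = a b b c b b:
  step 0: S0  (start)
  step 1: S1  (read a: S0→S1)
  step 2: S2  (read b: S1→S2)
  step 3: S2  (read b: S2→S2)   ← first repeat (S2 seen earlier)
  step 4: S2  (read c: S2→S2)
  step 5: S2  (read b: S2→S2)
  step 6: S2  (read b: S2→S2)

The earliest repeat is at step j = 3: A is in S2, which it already visited at step i = 2.
With |Q| = 4, pigeonhole forces a state repeat no later than step 4; the substring read between the first and second visits to that state can be pumped.

S2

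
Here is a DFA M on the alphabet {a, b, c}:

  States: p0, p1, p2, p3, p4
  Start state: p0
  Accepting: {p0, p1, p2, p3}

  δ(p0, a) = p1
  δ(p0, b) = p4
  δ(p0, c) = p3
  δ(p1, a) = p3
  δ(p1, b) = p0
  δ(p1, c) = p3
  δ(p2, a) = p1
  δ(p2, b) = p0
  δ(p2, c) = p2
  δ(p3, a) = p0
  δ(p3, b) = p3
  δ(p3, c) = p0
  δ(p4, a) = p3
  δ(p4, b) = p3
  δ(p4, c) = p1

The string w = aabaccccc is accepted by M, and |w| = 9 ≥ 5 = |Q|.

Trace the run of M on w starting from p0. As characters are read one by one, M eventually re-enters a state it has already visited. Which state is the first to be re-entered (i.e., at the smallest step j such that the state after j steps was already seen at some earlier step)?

Run of M on w = a a b a c c c c c:
  step 0: p0  (start)
  step 1: p1  (read a: p0→p1)
  step 2: p3  (read a: p1→p3)
  step 3: p3  (read b: p3→p3)   ← first repeat (p3 seen earlier)
  step 4: p0  (read a: p3→p0)
  step 5: p3  (read c: p0→p3)
  step 6: p0  (read c: p3→p0)
  step 7: p3  (read c: p0→p3)
  step 8: p0  (read c: p3→p0)
  step 9: p3  (read c: p0→p3)

The earliest repeat is at step j = 3: M is in p3, which it already visited at step i = 2.

p3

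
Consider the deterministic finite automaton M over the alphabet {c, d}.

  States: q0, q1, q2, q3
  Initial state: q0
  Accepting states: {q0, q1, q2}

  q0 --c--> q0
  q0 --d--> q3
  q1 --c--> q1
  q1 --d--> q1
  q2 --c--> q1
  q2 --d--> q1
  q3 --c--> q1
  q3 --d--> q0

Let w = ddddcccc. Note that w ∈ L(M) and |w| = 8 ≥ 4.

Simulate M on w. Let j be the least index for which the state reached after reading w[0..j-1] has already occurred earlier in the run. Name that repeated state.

q0

Run of M on w = d d d d c c c c:
  step 0: q0  (start)
  step 1: q3  (read d: q0→q3)
  step 2: q0  (read d: q3→q0)   ← first repeat (q0 seen earlier)
  step 3: q3  (read d: q0→q3)
  step 4: q0  (read d: q3→q0)
  step 5: q0  (read c: q0→q0)
  step 6: q0  (read c: q0→q0)
  step 7: q0  (read c: q0→q0)
  step 8: q0  (read c: q0→q0)

The earliest repeat is at step j = 2: M is in q0, which it already visited at step i = 0.
Since M has 4 states, any run of length ≥ 4 visits 4+1 states, so by pigeonhole some state repeats within the first 4 steps — that repeat gives the pumpable loop.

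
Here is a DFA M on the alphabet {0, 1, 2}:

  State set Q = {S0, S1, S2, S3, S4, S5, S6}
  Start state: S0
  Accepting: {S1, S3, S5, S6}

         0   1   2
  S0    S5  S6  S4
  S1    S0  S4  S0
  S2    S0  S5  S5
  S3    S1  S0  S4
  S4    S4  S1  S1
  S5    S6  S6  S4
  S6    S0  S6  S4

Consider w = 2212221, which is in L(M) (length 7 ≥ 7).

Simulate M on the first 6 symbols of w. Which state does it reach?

S4

Run of M on the first 6 characters of w = 2 2 1 2 2 2:
  step 0: S0  (start)
  step 1: S4  (read 2: S0→S4)
  step 2: S1  (read 2: S4→S1)
  step 3: S4  (read 1: S1→S4)
  step 4: S1  (read 2: S4→S1)
  step 5: S0  (read 2: S1→S0)
  step 6: S4  (read 2: S0→S4)

After reading 6 characters, M is in state S4.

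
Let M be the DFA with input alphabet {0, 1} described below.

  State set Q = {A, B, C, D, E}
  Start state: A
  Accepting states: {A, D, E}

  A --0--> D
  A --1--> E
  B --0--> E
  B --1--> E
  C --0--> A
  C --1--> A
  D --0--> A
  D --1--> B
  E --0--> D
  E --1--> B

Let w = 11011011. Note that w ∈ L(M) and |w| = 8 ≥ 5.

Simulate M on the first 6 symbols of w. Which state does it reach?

D

Run of M on the first 6 characters of w = 1 1 0 1 1 0:
  step 0: A  (start)
  step 1: E  (read 1: A→E)
  step 2: B  (read 1: E→B)
  step 3: E  (read 0: B→E)
  step 4: B  (read 1: E→B)
  step 5: E  (read 1: B→E)
  step 6: D  (read 0: E→D)

After reading 6 characters, M is in state D.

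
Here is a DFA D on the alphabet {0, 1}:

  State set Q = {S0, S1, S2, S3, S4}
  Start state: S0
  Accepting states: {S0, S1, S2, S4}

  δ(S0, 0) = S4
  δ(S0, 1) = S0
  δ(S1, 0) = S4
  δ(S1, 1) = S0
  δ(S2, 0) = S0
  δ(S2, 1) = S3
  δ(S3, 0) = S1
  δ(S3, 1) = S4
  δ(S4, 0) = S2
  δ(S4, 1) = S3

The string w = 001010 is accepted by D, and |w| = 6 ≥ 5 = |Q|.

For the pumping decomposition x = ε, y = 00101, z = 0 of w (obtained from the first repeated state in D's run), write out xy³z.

0010100101001010

xy^3z = ε·00101·00101·00101·0 = 0010100101001010.
Reading y = 00101 takes D from S0 back to S0, so after x·y·y·y the machine is still in S0, and z then leads to the accepting state S4. Hence 0010100101001010 ∈ L(D).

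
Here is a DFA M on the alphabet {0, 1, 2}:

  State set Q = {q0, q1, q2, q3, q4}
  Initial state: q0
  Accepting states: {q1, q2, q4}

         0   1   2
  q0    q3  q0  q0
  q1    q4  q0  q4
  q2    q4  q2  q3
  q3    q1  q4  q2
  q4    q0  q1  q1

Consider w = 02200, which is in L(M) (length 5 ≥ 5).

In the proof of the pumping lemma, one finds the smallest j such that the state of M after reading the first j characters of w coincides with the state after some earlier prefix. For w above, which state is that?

q3

State sequence: q0 -0-> q3 -2-> q2 -2-> q3 -0-> q1 -0-> q4
First repeat at step 3: q3 was already visited.

The earliest repeat is at step j = 3: M is in q3, which it already visited at step i = 1.
Pumping length from the standard proof: p = 5 (the number of states). The repeated state found above gives |xy| = j ≤ 5 and |y| = j − i ≥ 1.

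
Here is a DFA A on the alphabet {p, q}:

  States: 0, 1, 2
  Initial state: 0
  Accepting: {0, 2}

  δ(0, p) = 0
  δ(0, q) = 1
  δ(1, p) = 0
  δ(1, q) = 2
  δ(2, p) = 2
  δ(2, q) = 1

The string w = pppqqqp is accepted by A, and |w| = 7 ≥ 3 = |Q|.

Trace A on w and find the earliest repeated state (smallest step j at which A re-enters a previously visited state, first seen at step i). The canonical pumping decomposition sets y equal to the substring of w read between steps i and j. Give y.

p

Run of A on w = p p p q q q p:
  step 0: 0  (start)
  step 1: 0  (read p: 0→0)   ← first repeat (0 seen earlier)
  step 2: 0  (read p: 0→0)
  step 3: 0  (read p: 0→0)
  step 4: 1  (read q: 0→1)
  step 5: 2  (read q: 1→2)
  step 6: 1  (read q: 2→1)
  step 7: 0  (read p: 1→0)

So i = 0, j = 1, giving x = w[0:0] = ε, y = w[0:1] = p, z = w[1:7] = ppqqqp.
Check: |xy| = 1 ≤ 3 and |y| = 1 ≥ 1. Reading y takes A from 0 back to 0, so every xyⁱz is accepted.
Since A has 3 states, any run of length ≥ 3 visits 3+1 states, so by pigeonhole some state repeats within the first 3 steps — that repeat gives the pumpable loop.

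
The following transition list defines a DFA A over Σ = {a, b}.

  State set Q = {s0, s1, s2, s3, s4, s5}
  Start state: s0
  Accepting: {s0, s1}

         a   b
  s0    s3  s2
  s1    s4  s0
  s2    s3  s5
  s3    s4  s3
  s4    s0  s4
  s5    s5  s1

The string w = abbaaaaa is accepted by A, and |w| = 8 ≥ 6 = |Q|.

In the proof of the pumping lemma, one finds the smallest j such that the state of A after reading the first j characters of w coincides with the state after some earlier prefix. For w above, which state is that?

Run of A on w = a b b a a a a a:
  step 0: s0  (start)
  step 1: s3  (read a: s0→s3)
  step 2: s3  (read b: s3→s3)   ← first repeat (s3 seen earlier)
  step 3: s3  (read b: s3→s3)
  step 4: s4  (read a: s3→s4)
  step 5: s0  (read a: s4→s0)
  step 6: s3  (read a: s0→s3)
  step 7: s4  (read a: s3→s4)
  step 8: s0  (read a: s4→s0)

The earliest repeat is at step j = 2: A is in s3, which it already visited at step i = 1.
Since A has 6 states, any run of length ≥ 6 visits 6+1 states, so by pigeonhole some state repeats within the first 6 steps — that repeat gives the pumpable loop.

s3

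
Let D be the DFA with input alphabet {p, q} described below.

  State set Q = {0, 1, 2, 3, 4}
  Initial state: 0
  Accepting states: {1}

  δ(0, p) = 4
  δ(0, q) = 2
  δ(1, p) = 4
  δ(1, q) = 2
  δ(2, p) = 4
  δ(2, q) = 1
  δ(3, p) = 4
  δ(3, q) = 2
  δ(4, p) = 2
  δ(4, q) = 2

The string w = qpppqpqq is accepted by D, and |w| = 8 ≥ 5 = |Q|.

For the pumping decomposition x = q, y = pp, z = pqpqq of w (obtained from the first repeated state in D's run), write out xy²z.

xy^2z = q·pp·pp·pqpqq = qpppppqpqq.
Reading y = pp takes D from 2 back to 2, so after x·y·y the machine is still in 2, and z then leads to the accepting state 1. Hence qpppppqpqq ∈ L(D).

qpppppqpqq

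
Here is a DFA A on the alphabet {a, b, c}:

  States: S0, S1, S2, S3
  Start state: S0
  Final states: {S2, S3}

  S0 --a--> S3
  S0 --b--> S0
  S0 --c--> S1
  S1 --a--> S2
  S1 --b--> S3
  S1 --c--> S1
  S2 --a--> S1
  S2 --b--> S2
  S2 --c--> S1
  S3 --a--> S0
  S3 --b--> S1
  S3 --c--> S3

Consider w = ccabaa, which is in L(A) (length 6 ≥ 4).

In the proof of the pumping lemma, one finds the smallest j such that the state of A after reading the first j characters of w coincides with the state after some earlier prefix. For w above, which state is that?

State sequence: S0 -c-> S1 -c-> S1 -a-> S2 -b-> S2 -a-> S1 -a-> S2
First repeat at step 2: S1 was already visited.

The earliest repeat is at step j = 2: A is in S1, which it already visited at step i = 1.
The DFA has 4 states, so the proof of the pumping lemma guarantees a repeated state among the first 4+1 visited; the segment between the two visits is the pumpable y.

S1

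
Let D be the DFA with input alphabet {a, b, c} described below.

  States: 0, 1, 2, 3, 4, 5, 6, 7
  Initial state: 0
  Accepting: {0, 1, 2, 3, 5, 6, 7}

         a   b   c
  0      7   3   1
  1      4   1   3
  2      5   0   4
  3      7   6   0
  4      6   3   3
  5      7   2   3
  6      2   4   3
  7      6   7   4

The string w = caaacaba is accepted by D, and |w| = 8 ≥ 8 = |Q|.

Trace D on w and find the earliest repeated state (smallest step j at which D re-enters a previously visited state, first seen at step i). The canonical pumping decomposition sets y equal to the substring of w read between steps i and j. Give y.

aac

State sequence: 0 -c-> 1 -a-> 4 -a-> 6 -a-> 2 -c-> 4 -a-> 6 -b-> 4 -a-> 6
First repeat at step 5: 4 was already visited.

So i = 2, j = 5, giving x = w[0:2] = ca, y = w[2:5] = aac, z = w[5:8] = aba.
Check: |xy| = 5 ≤ 8 and |y| = 3 ≥ 1. Reading y takes D from 4 back to 4, so every xyⁱz is accepted.
Pumping length from the standard proof: p = 8 (the number of states). The repeated state found above gives |xy| = j ≤ 8 and |y| = j − i ≥ 1.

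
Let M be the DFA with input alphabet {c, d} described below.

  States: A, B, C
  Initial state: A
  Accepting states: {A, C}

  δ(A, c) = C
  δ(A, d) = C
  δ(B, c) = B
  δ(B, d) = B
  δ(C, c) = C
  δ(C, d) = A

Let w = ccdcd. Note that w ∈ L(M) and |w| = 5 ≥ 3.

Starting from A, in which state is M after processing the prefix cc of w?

C

State sequence: A -c-> C -c-> C

After reading 2 characters, M is in state C.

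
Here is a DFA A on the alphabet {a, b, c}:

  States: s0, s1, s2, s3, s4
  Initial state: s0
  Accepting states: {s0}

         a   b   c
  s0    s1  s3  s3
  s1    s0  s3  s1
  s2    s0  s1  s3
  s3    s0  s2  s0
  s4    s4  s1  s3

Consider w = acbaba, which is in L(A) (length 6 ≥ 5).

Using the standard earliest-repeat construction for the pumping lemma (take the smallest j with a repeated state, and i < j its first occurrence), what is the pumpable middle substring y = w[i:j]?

c

Run of A on w = a c b a b a:
  step 0: s0  (start)
  step 1: s1  (read a: s0→s1)
  step 2: s1  (read c: s1→s1)   ← first repeat (s1 seen earlier)
  step 3: s3  (read b: s1→s3)
  step 4: s0  (read a: s3→s0)
  step 5: s3  (read b: s0→s3)
  step 6: s0  (read a: s3→s0)

So i = 1, j = 2, giving x = w[0:1] = a, y = w[1:2] = c, z = w[2:6] = baba.
Check: |xy| = 2 ≤ 5 and |y| = 1 ≥ 1. Reading y takes A from s1 back to s1, so every xyⁱz is accepted.
With |Q| = 5, pigeonhole forces a state repeat no later than step 5; the substring read between the first and second visits to that state can be pumped.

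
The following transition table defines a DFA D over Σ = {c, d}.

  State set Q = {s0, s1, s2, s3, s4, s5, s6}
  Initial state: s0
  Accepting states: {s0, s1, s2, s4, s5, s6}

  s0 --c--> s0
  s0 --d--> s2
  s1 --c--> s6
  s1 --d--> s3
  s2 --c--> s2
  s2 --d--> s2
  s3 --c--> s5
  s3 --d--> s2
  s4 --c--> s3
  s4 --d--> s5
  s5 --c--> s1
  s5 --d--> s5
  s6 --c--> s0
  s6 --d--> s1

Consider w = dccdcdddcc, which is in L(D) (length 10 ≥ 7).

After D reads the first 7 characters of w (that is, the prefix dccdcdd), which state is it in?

Run of D on the first 7 characters of w = d c c d c d d:
  step 0: s0  (start)
  step 1: s2  (read d: s0→s2)
  step 2: s2  (read c: s2→s2)
  step 3: s2  (read c: s2→s2)
  step 4: s2  (read d: s2→s2)
  step 5: s2  (read c: s2→s2)
  step 6: s2  (read d: s2→s2)
  step 7: s2  (read d: s2→s2)

After reading 7 characters, D is in state s2.

s2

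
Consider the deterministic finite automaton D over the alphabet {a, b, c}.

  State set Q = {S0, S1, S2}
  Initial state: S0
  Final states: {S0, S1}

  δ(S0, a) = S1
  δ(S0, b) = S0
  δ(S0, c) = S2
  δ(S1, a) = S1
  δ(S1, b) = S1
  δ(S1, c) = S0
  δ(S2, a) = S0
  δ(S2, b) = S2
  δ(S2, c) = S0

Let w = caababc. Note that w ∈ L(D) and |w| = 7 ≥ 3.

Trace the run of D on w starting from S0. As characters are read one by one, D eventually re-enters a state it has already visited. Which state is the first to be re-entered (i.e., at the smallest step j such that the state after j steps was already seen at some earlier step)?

S0

Run of D on w = c a a b a b c:
  step 0: S0  (start)
  step 1: S2  (read c: S0→S2)
  step 2: S0  (read a: S2→S0)   ← first repeat (S0 seen earlier)
  step 3: S1  (read a: S0→S1)
  step 4: S1  (read b: S1→S1)
  step 5: S1  (read a: S1→S1)
  step 6: S1  (read b: S1→S1)
  step 7: S0  (read c: S1→S0)

The earliest repeat is at step j = 2: D is in S0, which it already visited at step i = 0.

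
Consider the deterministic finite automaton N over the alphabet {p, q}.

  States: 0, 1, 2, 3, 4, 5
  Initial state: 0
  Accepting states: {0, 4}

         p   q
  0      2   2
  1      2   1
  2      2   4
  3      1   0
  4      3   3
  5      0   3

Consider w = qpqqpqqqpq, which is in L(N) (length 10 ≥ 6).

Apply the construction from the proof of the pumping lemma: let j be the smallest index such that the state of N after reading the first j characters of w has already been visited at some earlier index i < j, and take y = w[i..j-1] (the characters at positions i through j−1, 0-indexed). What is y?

p

State sequence: 0 -q-> 2 -p-> 2 -q-> 4 -q-> 3 -p-> 1 -q-> 1 -q-> 1 -q-> 1 -p-> 2 -q-> 4
First repeat at step 2: 2 was already visited.

So i = 1, j = 2, giving x = w[0:1] = q, y = w[1:2] = p, z = w[2:10] = qqpqqqpq.
Check: |xy| = 2 ≤ 6 and |y| = 1 ≥ 1. Reading y takes N from 2 back to 2, so every xyⁱz is accepted.
Since N has 6 states, any run of length ≥ 6 visits 6+1 states, so by pigeonhole some state repeats within the first 6 steps — that repeat gives the pumpable loop.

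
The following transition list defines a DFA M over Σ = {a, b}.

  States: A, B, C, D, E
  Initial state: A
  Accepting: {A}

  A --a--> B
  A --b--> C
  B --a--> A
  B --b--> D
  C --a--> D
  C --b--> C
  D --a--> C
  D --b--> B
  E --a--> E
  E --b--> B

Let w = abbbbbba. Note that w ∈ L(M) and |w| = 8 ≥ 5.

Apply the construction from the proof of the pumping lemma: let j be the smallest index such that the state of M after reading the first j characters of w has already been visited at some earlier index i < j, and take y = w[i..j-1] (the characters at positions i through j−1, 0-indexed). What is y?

State sequence: A -a-> B -b-> D -b-> B -b-> D -b-> B -b-> D -b-> B -a-> A
First repeat at step 3: B was already visited.

So i = 1, j = 3, giving x = w[0:1] = a, y = w[1:3] = bb, z = w[3:8] = bbbba.
Check: |xy| = 3 ≤ 5 and |y| = 2 ≥ 1. Reading y takes M from B back to B, so every xyⁱz is accepted.

bb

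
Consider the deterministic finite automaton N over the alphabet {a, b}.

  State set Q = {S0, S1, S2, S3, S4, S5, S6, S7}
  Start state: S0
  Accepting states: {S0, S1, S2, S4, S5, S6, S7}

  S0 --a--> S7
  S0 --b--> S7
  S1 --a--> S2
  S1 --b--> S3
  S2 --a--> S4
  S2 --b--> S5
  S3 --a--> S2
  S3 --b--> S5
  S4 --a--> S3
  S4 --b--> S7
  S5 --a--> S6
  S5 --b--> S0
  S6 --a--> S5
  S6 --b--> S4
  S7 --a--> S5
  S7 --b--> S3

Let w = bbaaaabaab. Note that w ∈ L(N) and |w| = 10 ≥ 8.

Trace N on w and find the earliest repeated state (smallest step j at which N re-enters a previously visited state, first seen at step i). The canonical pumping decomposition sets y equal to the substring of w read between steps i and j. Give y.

aaa

State sequence: S0 -b-> S7 -b-> S3 -a-> S2 -a-> S4 -a-> S3 -a-> S2 -b-> S5 -a-> S6 -a-> S5 -b-> S0
First repeat at step 5: S3 was already visited.

So i = 2, j = 5, giving x = w[0:2] = bb, y = w[2:5] = aaa, z = w[5:10] = abaab.
Check: |xy| = 5 ≤ 8 and |y| = 3 ≥ 1. Reading y takes N from S3 back to S3, so every xyⁱz is accepted.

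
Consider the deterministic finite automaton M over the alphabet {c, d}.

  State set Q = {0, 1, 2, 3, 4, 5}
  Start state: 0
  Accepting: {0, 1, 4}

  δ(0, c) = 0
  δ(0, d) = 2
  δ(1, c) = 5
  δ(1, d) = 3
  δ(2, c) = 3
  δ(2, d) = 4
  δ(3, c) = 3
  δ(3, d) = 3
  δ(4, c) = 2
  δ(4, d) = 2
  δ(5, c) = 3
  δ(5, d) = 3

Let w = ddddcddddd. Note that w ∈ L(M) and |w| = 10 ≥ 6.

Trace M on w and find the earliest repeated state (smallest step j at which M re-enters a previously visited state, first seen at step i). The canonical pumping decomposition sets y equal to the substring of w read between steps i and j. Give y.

dd

State sequence: 0 -d-> 2 -d-> 4 -d-> 2 -d-> 4 -c-> 2 -d-> 4 -d-> 2 -d-> 4 -d-> 2 -d-> 4
First repeat at step 3: 2 was already visited.

So i = 1, j = 3, giving x = w[0:1] = d, y = w[1:3] = dd, z = w[3:10] = dcddddd.
Check: |xy| = 3 ≤ 6 and |y| = 2 ≥ 1. Reading y takes M from 2 back to 2, so every xyⁱz is accepted.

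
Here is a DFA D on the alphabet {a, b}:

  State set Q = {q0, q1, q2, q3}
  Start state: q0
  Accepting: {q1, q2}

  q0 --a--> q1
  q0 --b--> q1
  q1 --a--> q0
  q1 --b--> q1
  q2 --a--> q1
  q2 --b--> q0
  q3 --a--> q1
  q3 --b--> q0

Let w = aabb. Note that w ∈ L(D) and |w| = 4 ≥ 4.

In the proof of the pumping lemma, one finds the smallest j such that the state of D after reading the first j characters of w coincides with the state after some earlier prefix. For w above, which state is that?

q0

State sequence: q0 -a-> q1 -a-> q0 -b-> q1 -b-> q1
First repeat at step 2: q0 was already visited.

The earliest repeat is at step j = 2: D is in q0, which it already visited at step i = 0.
Pumping length from the standard proof: p = 4 (the number of states). The repeated state found above gives |xy| = j ≤ 4 and |y| = j − i ≥ 1.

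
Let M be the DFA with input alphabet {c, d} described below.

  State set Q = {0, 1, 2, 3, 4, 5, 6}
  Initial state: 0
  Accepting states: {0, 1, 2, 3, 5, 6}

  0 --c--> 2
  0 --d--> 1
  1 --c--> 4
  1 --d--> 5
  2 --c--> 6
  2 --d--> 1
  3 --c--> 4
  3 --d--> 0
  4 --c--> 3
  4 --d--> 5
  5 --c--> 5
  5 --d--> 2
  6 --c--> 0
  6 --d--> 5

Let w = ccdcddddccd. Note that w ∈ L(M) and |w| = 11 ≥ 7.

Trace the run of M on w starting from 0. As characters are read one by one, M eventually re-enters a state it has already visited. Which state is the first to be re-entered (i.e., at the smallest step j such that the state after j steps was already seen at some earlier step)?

5

State sequence: 0 -c-> 2 -c-> 6 -d-> 5 -c-> 5 -d-> 2 -d-> 1 -d-> 5 -d-> 2 -c-> 6 -c-> 0 -d-> 1
First repeat at step 4: 5 was already visited.

The earliest repeat is at step j = 4: M is in 5, which it already visited at step i = 3.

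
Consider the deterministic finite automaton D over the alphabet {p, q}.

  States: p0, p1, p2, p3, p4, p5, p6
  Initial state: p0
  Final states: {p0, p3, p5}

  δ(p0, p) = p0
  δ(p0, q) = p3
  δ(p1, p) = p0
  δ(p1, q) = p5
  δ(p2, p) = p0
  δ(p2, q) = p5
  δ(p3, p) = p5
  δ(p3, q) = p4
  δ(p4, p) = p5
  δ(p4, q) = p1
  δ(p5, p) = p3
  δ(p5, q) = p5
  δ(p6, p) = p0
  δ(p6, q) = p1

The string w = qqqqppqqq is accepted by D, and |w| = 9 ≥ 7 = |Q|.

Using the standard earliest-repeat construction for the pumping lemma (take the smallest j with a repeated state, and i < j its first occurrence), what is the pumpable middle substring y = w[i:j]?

qqqp

Run of D on w = q q q q p p q q q:
  step 0: p0  (start)
  step 1: p3  (read q: p0→p3)
  step 2: p4  (read q: p3→p4)
  step 3: p1  (read q: p4→p1)
  step 4: p5  (read q: p1→p5)
  step 5: p3  (read p: p5→p3)   ← first repeat (p3 seen earlier)
  step 6: p5  (read p: p3→p5)
  step 7: p5  (read q: p5→p5)
  step 8: p5  (read q: p5→p5)
  step 9: p5  (read q: p5→p5)

So i = 1, j = 5, giving x = w[0:1] = q, y = w[1:5] = qqqp, z = w[5:9] = pqqq.
Check: |xy| = 5 ≤ 7 and |y| = 4 ≥ 1. Reading y takes D from p3 back to p3, so every xyⁱz is accepted.
With |Q| = 7, pigeonhole forces a state repeat no later than step 7; the substring read between the first and second visits to that state can be pumped.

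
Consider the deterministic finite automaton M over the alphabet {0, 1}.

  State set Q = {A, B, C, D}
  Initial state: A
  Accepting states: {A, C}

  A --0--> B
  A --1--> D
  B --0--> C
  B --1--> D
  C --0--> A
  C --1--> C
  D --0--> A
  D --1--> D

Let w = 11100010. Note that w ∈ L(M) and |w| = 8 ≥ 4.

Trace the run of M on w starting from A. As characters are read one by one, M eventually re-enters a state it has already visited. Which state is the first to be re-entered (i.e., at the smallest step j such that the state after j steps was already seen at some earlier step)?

D

State sequence: A -1-> D -1-> D -1-> D -0-> A -0-> B -0-> C -1-> C -0-> A
First repeat at step 2: D was already visited.

The earliest repeat is at step j = 2: M is in D, which it already visited at step i = 1.
Pumping length from the standard proof: p = 4 (the number of states). The repeated state found above gives |xy| = j ≤ 4 and |y| = j − i ≥ 1.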